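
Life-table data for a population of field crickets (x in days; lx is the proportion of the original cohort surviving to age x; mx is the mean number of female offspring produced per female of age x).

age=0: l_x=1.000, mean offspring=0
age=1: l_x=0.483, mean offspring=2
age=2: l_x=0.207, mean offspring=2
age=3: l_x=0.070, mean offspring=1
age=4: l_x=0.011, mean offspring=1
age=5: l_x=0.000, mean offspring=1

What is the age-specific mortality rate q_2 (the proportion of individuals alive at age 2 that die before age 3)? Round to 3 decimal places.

q_2 = (l_2 − l_3) / l_2 = (0.207 − 0.07) / 0.207
     = 0.137 / 0.207 = 0.661836… → 0.662

0.662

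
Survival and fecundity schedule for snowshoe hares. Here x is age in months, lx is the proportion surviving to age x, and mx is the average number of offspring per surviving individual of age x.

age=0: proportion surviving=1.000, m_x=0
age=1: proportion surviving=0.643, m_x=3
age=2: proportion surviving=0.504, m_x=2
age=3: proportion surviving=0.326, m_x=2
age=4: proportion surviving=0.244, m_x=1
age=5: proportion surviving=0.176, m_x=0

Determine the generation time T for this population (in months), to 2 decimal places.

lx·mx: 0, 1.929, 1.008, 0.652, 0.244, 0 → R0 = 3.833
x·lx·mx: 0, 1.929, 2.016, 1.956, 0.976, 0 → Σ = 6.877
T = 6.877 / 3.833 = 1.794156… → 1.79

1.79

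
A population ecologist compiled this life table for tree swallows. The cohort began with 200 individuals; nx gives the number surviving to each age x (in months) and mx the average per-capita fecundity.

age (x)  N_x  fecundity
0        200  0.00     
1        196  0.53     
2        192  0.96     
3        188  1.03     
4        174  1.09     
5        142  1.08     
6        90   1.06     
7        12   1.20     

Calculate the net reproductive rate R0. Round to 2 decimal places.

4.67

lx = nx/n0 = nx/200: 1, 0.98, 0.96, 0.94, 0.87, 0.71, 0.45, 0.06
lx·mx by age: 0, 0.5194, 0.9216, 0.9682, 0.9483, 0.7668, 0.477, 0.072
R0 = Σ lx·mx = 4.6733 → 4.67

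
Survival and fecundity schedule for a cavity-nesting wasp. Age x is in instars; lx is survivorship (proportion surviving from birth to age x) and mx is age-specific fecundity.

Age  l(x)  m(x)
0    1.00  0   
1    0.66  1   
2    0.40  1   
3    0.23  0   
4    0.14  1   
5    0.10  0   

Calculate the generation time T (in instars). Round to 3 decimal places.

1.683

lx·mx: 0, 0.66, 0.4, 0, 0.14, 0 → R0 = 1.2
x·lx·mx: 0, 0.66, 0.8, 0, 0.56, 0 → Σ = 2.02
T = 2.02 / 1.2 = 1.683333… → 1.683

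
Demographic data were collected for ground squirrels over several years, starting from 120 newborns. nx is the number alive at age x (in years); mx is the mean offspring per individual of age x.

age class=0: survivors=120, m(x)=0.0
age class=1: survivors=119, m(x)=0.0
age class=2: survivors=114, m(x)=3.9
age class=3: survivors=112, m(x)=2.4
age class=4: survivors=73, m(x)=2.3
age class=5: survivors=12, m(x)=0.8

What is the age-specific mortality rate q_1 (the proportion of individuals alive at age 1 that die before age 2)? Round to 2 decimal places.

0.04

lx = nx/n0 = nx/120: 1, 0.99167…, 0.95, 0.93333…, 0.60833…, 0.1
q_1 = (l_1 − l_2) / l_1 = (0.991667… − 0.95) / 0.991667…
     = 0.041667… / 0.991667… = 0.042017… → 0.04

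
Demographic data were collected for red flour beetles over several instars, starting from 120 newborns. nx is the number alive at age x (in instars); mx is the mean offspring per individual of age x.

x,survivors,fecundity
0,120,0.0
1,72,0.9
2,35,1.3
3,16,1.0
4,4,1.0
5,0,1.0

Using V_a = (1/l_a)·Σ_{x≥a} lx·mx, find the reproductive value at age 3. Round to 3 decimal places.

1.250

lx = nx/n0 = nx/120: 1, 0.6, 0.29167…, 0.13333…, 0.03333…, 0
lx·mx for x ≥ 3: 0.133333…, 0.033333…, 0 → sum = 0.166667…
V_3 = 0.166667… / l_3 = 0.166667… / 0.133333… = 1.25… → 1.250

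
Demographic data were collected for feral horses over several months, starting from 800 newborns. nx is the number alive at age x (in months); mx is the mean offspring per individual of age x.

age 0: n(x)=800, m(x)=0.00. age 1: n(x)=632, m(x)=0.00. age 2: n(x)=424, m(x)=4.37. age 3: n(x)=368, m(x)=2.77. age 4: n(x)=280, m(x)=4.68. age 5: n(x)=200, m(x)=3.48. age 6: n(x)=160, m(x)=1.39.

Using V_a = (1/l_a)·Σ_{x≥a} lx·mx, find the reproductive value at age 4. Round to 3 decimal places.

7.960

lx = nx/n0 = nx/800: 1, 0.79, 0.53, 0.46, 0.35, 0.25, 0.2
lx·mx for x ≥ 4: 1.638, 0.87, 0.278 → sum = 2.786
V_4 = 2.786 / l_4 = 2.786 / 0.35 = 7.96 → 7.960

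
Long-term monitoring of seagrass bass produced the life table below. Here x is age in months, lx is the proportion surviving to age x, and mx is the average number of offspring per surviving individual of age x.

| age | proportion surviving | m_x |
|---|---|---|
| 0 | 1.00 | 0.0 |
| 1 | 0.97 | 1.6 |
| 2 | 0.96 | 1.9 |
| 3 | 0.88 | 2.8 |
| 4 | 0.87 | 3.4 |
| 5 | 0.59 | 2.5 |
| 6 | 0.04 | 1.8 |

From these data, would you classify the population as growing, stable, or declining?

growing

R0 = Σ lx·mx = 0 + 1.552 + 1.824 + 2.464 + 2.958 + 1.475 + 0.072 = 10.345
R0 > 1, so the population is growing.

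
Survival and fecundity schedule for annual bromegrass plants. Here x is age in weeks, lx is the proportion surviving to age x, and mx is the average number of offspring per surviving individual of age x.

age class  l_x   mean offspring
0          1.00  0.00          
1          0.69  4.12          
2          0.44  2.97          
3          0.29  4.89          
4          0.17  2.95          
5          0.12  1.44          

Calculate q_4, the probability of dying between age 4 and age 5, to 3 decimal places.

0.294

q_4 = (l_4 − l_5) / l_4 = (0.17 − 0.12) / 0.17
     = 0.05 / 0.17 = 0.294118… → 0.294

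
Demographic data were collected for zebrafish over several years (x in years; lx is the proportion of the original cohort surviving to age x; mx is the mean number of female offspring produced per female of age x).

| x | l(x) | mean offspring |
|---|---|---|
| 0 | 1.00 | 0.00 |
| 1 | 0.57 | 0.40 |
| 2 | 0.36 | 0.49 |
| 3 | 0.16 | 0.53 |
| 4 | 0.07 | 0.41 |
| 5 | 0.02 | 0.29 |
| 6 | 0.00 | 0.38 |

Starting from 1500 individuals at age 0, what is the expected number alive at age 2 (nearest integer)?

540

Expected survivors = N0 · l_2 = 1500 × 0.36 = 540 → 540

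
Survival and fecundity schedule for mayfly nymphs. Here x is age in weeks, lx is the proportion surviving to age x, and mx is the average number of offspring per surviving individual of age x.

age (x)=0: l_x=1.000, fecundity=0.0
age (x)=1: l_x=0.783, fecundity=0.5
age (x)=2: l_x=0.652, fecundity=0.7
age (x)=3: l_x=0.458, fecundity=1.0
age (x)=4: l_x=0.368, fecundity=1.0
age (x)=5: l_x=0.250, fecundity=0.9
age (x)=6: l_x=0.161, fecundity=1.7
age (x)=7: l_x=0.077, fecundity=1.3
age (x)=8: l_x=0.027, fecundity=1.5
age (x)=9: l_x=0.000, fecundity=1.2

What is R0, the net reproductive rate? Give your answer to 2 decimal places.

lx·mx by age: 0, 0.3915, 0.4564, 0.458, 0.368, 0.225, 0.2737, 0.1001, 0.0405, 0
R0 = Σ lx·mx = 2.3132 → 2.31

2.31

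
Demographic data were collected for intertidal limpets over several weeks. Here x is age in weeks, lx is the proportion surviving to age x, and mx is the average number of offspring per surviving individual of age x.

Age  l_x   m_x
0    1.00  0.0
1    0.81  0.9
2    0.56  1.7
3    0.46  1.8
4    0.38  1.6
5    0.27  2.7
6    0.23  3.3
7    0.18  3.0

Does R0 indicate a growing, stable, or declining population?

R0 = Σ lx·mx = 0 + 0.729 + 0.952 + 0.828 + 0.608 + 0.729 + 0.759 + 0.54 = 5.145
R0 > 1, so the population is growing.

growing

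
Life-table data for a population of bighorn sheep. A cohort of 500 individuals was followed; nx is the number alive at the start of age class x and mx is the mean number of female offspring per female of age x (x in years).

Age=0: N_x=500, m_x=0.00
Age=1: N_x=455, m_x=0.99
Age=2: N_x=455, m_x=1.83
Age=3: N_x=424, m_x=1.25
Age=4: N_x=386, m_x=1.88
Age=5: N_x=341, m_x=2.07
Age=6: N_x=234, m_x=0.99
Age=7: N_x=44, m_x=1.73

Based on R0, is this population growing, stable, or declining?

growing

lx = nx/n0 = nx/500: 1, 0.91, 0.91, 0.848, 0.772, 0.682, 0.468, 0.088
R0 = Σ lx·mx = 0 + 0.9009 + 1.6653 + 1.06 + 1.45136 + 1.41174 + 0.46332 + 0.15224 = 7.10486
R0 > 1, so the population is growing.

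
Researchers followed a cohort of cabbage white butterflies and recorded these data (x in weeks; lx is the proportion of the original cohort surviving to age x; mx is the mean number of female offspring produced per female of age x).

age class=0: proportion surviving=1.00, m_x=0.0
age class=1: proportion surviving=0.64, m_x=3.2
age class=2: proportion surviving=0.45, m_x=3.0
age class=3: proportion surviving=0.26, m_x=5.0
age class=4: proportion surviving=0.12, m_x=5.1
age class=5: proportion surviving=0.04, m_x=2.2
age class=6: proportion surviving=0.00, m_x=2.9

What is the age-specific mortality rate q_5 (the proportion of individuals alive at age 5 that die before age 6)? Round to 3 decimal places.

q_5 = (l_5 − l_6) / l_5 = (0.04 − 0) / 0.04
     = 0.04 / 0.04 = 1 → 1.000

1.000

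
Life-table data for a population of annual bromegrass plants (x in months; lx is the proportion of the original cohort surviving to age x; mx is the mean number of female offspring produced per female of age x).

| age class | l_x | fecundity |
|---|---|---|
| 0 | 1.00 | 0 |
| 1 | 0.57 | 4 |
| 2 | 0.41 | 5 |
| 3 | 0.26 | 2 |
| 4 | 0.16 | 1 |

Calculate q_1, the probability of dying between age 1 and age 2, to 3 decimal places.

q_1 = (l_1 − l_2) / l_1 = (0.57 − 0.41) / 0.57
     = 0.16 / 0.57 = 0.280702… → 0.281

0.281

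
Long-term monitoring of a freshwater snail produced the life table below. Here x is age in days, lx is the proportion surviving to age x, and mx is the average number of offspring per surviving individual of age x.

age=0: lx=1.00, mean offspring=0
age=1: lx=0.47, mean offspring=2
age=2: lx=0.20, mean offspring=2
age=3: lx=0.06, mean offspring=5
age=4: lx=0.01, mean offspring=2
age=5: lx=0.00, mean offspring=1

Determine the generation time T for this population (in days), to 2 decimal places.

1.64

lx·mx: 0, 0.94, 0.4, 0.3, 0.02, 0 → R0 = 1.66
x·lx·mx: 0, 0.94, 0.8, 0.9, 0.08, 0 → Σ = 2.72
T = 2.72 / 1.66 = 1.638554… → 1.64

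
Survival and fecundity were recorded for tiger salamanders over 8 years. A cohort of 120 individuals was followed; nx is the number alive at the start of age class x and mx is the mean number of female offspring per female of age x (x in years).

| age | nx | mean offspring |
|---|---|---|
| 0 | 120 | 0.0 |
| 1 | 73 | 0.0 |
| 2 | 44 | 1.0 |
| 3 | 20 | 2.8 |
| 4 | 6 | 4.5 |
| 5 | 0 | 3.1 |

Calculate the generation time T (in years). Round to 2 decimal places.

2.87

lx = nx/n0 = nx/120: 1, 0.60833…, 0.36667…, 0.16667…, 0.05, 0
lx·mx: 0, 0, 0.366667…, 0.466667…, 0.225, 0 → R0 = 1.058333…
x·lx·mx: 0, 0, 0.733333…, 1.4…, 0.9, 0 → Σ = 3.033333…
T = 3.033333… / 1.058333… = 2.866142… → 2.87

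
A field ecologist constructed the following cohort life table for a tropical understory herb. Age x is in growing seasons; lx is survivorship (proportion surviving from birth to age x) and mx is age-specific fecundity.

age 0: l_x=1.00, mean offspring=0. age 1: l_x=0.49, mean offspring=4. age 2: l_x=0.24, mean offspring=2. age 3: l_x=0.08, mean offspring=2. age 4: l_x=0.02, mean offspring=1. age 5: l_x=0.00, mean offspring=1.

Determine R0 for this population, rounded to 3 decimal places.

lx·mx by age: 0, 1.96, 0.48, 0.16, 0.02, 0
R0 = Σ lx·mx = 2.62 → 2.620

2.620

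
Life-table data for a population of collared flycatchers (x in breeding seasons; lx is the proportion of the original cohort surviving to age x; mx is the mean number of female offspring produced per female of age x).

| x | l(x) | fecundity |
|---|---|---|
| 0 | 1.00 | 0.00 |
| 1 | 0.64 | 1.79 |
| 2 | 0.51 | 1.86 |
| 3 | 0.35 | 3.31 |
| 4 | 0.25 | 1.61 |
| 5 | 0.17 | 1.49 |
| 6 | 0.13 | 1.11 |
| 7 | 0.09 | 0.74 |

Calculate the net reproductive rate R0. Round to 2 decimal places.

lx·mx by age: 0, 1.1456, 0.9486, 1.1585, 0.4025, 0.2533, 0.1443, 0.0666
R0 = Σ lx·mx = 4.1194 → 4.12

4.12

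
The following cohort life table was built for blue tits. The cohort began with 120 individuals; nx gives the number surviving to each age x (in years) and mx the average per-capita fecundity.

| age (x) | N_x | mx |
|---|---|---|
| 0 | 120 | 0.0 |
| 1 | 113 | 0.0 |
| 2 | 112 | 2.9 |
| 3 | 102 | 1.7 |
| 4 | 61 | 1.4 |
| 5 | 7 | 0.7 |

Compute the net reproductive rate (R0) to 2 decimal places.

4.90

lx = nx/n0 = nx/120: 1, 0.94167…, 0.93333…, 0.85, 0.50833…, 0.05833…
lx·mx by age: 0, 0, 2.706667…, 1.445, 0.711667…, 0.040833…
R0 = Σ lx·mx = 4.904167… → 4.90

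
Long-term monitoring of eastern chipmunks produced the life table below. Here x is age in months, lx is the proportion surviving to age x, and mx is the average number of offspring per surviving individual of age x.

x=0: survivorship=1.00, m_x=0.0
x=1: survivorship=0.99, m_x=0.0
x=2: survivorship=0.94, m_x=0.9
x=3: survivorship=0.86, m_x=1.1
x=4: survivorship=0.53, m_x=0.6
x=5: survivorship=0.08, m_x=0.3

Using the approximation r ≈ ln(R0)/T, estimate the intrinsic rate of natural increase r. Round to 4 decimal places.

R0 = Σ lx·mx = 0 + 0 + 0.846 + 0.946 + 0.318 + 0.024 = 2.134
Σ x·lx·mx = 5.922; T = 5.922/2.134 = 2.77507…
r ≈ ln(R0)/T = ln(2.134)/2.77507… = 0.273146… → 0.2731

0.2731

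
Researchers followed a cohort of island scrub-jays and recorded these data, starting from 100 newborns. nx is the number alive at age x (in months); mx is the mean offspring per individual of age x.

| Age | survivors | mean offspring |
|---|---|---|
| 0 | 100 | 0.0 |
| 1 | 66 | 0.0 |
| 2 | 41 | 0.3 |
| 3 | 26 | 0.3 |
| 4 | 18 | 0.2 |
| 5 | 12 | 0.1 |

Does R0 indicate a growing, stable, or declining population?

lx = nx/n0 = nx/100: 1, 0.66, 0.41, 0.26, 0.18, 0.12
R0 = Σ lx·mx = 0 + 0 + 0.123 + 0.078 + 0.036 + 0.012 = 0.249
R0 < 1, so the population is declining.

declining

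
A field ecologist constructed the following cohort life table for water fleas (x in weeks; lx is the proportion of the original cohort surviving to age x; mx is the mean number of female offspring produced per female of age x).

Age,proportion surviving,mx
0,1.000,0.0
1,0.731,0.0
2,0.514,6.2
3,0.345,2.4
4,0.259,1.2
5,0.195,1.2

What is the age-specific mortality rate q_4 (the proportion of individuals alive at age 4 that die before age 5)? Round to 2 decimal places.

q_4 = (l_4 − l_5) / l_4 = (0.259 − 0.195) / 0.259
     = 0.064 / 0.259 = 0.247104… → 0.25

0.25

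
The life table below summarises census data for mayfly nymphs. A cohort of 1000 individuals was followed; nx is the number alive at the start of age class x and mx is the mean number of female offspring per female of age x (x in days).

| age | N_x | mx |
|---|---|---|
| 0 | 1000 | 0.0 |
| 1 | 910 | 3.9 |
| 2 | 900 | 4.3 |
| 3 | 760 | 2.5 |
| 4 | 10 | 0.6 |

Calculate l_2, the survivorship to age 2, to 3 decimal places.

0.900

l_2 = n_2/n_0 = 900/1000 = 0.9 → 0.900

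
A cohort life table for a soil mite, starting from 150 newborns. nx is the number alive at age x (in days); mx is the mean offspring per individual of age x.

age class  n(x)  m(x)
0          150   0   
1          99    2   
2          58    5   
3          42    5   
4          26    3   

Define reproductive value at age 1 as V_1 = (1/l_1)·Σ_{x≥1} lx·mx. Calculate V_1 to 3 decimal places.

lx = nx/n0 = nx/150: 1, 0.66, 0.38667…, 0.28, 0.17333…
lx·mx for x ≥ 1: 1.32, 1.933333…, 1.4, 0.52… → sum = 5.173333…
V_1 = 5.173333… / l_1 = 5.173333… / 0.66 = 7.838384… → 7.838

7.838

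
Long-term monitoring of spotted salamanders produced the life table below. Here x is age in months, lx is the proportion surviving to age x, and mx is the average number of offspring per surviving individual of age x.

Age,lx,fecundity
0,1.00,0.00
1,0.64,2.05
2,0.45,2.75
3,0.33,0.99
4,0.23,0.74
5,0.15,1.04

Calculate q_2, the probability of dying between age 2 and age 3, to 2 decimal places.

q_2 = (l_2 − l_3) / l_2 = (0.45 − 0.33) / 0.45
     = 0.12 / 0.45 = 0.266667… → 0.27

0.27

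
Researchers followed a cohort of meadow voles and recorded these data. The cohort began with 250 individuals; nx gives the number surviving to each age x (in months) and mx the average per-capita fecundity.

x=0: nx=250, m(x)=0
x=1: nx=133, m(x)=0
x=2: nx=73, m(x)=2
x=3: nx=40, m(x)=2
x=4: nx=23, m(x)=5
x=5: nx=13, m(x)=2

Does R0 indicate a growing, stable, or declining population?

growing

lx = nx/n0 = nx/250: 1, 0.532, 0.292, 0.16, 0.092, 0.052
R0 = Σ lx·mx = 0 + 0 + 0.584 + 0.32 + 0.46 + 0.104 = 1.468
R0 > 1, so the population is growing.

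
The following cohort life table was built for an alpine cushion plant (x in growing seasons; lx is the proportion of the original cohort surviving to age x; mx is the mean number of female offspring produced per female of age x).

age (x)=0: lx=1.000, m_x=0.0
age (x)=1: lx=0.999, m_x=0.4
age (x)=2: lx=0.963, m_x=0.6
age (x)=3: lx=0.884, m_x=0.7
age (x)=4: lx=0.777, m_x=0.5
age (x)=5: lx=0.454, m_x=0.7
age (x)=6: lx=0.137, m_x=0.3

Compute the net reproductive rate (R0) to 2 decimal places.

2.34

lx·mx by age: 0, 0.3996, 0.5778, 0.6188, 0.3885, 0.3178, 0.0411
R0 = Σ lx·mx = 2.3436 → 2.34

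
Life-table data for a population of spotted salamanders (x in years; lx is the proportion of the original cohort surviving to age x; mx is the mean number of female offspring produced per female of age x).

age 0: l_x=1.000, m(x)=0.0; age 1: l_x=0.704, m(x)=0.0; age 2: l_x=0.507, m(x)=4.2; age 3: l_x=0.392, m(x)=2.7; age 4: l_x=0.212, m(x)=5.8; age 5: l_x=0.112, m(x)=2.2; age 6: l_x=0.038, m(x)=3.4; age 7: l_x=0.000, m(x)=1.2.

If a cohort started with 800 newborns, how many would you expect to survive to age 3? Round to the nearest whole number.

314

Expected survivors = N0 · l_3 = 800 × 0.392 = 313.6 → 314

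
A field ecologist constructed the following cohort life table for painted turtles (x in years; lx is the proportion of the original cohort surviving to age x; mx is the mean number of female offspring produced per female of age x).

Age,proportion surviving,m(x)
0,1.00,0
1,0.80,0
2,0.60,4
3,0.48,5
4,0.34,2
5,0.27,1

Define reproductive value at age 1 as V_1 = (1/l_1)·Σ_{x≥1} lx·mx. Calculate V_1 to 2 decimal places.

7.19

lx·mx for x ≥ 1: 0, 2.4, 2.4, 0.68, 0.27 → sum = 5.75
V_1 = 5.75 / l_1 = 5.75 / 0.8 = 7.1875 → 7.19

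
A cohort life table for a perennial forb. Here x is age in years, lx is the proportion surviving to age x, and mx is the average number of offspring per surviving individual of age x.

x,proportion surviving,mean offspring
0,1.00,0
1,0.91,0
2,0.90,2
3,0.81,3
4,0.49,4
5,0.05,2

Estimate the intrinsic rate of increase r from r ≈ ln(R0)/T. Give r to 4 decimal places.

0.6015

R0 = Σ lx·mx = 0 + 0 + 1.8 + 2.43 + 1.96 + 0.1 = 6.29
Σ x·lx·mx = 19.23; T = 19.23/6.29 = 3.05723…
r ≈ ln(R0)/T = ln(6.29)/3.05723… = 0.601511… → 0.6015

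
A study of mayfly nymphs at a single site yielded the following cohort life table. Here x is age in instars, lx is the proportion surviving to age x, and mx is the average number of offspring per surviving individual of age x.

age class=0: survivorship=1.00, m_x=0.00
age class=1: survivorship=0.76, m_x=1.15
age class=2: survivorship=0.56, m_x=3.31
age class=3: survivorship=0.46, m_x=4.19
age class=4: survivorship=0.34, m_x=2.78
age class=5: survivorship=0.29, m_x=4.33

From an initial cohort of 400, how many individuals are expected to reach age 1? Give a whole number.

304

Expected survivors = N0 · l_1 = 400 × 0.76 = 304 → 304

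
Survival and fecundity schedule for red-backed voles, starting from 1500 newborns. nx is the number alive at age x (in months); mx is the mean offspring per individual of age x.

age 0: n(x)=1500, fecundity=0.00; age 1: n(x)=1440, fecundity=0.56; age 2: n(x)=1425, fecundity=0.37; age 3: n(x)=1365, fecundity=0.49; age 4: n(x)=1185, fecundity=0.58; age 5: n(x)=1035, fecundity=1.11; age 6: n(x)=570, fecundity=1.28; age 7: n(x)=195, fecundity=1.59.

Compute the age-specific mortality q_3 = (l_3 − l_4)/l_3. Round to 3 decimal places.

lx = nx/n0 = nx/1500: 1, 0.96, 0.95, 0.91, 0.79, 0.69, 0.38, 0.13
q_3 = (l_3 − l_4) / l_3 = (0.91 − 0.79) / 0.91
     = 0.12 / 0.91 = 0.131868… → 0.132

0.132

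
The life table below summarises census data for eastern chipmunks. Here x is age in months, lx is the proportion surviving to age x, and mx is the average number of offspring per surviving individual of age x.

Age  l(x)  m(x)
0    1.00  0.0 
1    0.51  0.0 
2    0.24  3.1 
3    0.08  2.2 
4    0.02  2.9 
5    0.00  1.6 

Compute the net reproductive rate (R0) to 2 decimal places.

0.98

lx·mx by age: 0, 0, 0.744, 0.176, 0.058, 0
R0 = Σ lx·mx = 0.978 → 0.98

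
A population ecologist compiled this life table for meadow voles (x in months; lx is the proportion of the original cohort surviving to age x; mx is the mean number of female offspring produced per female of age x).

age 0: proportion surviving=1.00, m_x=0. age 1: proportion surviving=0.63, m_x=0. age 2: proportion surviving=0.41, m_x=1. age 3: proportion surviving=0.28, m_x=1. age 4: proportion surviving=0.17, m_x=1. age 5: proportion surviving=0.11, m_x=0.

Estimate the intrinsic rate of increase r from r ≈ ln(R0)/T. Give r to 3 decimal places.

R0 = Σ lx·mx = 0 + 0 + 0.41 + 0.28 + 0.17 + 0 = 0.86
Σ x·lx·mx = 2.34; T = 2.34/0.86 = 2.72093…
r ≈ ln(R0)/T = ln(0.86)/2.72093… = -0.05543… → -0.055

-0.055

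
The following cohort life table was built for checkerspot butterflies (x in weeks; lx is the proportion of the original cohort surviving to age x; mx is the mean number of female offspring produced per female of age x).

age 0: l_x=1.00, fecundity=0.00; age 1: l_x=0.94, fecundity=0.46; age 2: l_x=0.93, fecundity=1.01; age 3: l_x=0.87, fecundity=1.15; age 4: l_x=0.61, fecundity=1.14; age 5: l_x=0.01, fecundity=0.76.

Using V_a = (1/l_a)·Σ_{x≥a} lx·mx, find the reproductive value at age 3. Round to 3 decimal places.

1.958

lx·mx for x ≥ 3: 1.0005, 0.6954, 0.0076 → sum = 1.7035
V_3 = 1.7035 / l_3 = 1.7035 / 0.87 = 1.958046… → 1.958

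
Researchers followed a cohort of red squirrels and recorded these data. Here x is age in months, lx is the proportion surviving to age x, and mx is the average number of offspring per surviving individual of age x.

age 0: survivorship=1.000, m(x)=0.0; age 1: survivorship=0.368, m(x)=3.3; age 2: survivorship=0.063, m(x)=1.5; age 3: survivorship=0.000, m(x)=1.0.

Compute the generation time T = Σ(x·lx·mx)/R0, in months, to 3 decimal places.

1.072

lx·mx: 0, 1.2144, 0.0945, 0 → R0 = 1.3089
x·lx·mx: 0, 1.2144, 0.189, 0 → Σ = 1.4034
T = 1.4034 / 1.3089 = 1.072198… → 1.072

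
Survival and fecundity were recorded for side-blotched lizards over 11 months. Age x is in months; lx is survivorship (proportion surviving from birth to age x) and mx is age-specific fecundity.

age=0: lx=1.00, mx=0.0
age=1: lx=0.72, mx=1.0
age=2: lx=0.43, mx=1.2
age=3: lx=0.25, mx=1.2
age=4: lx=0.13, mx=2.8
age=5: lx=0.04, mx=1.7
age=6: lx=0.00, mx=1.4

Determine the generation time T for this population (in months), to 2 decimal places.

2.26

lx·mx: 0, 0.72, 0.516, 0.3, 0.364, 0.068, 0 → R0 = 1.968
x·lx·mx: 0, 0.72, 1.032, 0.9, 1.456, 0.34, 0 → Σ = 4.448
T = 4.448 / 1.968 = 2.260163… → 2.26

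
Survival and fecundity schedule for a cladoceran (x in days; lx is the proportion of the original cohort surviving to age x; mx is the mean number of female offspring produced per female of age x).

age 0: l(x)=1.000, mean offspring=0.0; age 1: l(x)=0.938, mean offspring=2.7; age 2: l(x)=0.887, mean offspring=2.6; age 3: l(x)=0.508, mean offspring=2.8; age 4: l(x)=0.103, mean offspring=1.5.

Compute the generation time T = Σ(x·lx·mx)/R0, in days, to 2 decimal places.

lx·mx: 0, 2.5326, 2.3062, 1.4224, 0.1545 → R0 = 6.4157
x·lx·mx: 0, 2.5326, 4.6124, 4.2672, 0.618 → Σ = 12.0302
T = 12.0302 / 6.4157 = 1.875119… → 1.88

1.88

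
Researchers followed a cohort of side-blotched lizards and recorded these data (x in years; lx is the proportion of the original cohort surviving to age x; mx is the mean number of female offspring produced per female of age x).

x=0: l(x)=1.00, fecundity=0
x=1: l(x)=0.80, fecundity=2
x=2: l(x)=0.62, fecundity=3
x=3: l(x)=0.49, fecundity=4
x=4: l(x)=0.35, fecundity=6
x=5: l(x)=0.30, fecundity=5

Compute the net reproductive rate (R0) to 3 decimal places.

9.020

lx·mx by age: 0, 1.6, 1.86, 1.96, 2.1, 1.5
R0 = Σ lx·mx = 9.02 → 9.020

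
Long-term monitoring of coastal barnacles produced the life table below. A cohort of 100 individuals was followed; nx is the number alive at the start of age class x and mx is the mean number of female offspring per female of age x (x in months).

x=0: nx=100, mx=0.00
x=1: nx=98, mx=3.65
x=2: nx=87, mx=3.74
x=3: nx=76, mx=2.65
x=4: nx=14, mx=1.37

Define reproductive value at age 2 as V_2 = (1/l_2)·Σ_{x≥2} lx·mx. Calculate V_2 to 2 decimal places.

lx = nx/n0 = nx/100: 1, 0.98, 0.87, 0.76, 0.14
lx·mx for x ≥ 2: 3.2538, 2.014, 0.1918 → sum = 5.4596
V_2 = 5.4596 / l_2 = 5.4596 / 0.87 = 6.275402… → 6.28

6.28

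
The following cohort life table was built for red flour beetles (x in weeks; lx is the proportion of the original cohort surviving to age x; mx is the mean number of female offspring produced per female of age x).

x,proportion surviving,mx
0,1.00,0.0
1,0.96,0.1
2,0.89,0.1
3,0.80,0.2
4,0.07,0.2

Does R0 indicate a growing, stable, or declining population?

R0 = Σ lx·mx = 0 + 0.096 + 0.089 + 0.16 + 0.014 = 0.359
R0 < 1, so the population is declining.

declining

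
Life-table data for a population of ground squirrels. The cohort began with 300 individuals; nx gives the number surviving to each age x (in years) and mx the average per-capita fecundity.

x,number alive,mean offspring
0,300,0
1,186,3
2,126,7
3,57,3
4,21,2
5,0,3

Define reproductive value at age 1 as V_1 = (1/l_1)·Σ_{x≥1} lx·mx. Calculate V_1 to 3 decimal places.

lx = nx/n0 = nx/300: 1, 0.62, 0.42, 0.19, 0.07, 0
lx·mx for x ≥ 1: 1.86, 2.94, 0.57, 0.14, 0 → sum = 5.51
V_1 = 5.51 / l_1 = 5.51 / 0.62 = 8.887097… → 8.887

8.887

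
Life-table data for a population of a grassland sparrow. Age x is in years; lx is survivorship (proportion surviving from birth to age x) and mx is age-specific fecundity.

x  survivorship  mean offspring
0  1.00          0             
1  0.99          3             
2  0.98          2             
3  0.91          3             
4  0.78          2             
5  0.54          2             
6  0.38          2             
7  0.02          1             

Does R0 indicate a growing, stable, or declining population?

growing

R0 = Σ lx·mx = 0 + 2.97 + 1.96 + 2.73 + 1.56 + 1.08 + 0.76 + 0.02 = 11.08
R0 > 1, so the population is growing.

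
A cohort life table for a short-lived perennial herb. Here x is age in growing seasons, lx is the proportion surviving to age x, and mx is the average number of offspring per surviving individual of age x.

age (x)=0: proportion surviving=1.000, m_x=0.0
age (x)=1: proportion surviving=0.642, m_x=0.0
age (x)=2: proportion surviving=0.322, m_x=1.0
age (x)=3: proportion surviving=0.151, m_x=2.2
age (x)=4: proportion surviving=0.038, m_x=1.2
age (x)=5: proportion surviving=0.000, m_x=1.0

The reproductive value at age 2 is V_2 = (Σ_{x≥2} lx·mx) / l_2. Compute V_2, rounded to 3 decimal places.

2.173

lx·mx for x ≥ 2: 0.322, 0.3322, 0.0456, 0 → sum = 0.6998
V_2 = 0.6998 / l_2 = 0.6998 / 0.322 = 2.173292… → 2.173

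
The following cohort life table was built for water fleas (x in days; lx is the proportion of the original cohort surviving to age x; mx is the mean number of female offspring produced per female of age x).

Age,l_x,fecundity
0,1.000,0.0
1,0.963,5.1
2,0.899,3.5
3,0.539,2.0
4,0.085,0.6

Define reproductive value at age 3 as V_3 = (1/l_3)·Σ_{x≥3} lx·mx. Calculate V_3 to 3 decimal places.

lx·mx for x ≥ 3: 1.078, 0.051 → sum = 1.129
V_3 = 1.129 / l_3 = 1.129 / 0.539 = 2.09462… → 2.095

2.095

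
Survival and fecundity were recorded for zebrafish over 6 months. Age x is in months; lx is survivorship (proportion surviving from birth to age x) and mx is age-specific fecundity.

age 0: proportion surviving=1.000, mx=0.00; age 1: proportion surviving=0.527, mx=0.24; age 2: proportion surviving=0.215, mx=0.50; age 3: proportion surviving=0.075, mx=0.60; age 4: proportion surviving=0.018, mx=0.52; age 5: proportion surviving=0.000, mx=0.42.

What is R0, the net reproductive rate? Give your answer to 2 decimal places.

0.29

lx·mx by age: 0, 0.12648, 0.1075, 0.045, 0.00936, 0
R0 = Σ lx·mx = 0.28834 → 0.29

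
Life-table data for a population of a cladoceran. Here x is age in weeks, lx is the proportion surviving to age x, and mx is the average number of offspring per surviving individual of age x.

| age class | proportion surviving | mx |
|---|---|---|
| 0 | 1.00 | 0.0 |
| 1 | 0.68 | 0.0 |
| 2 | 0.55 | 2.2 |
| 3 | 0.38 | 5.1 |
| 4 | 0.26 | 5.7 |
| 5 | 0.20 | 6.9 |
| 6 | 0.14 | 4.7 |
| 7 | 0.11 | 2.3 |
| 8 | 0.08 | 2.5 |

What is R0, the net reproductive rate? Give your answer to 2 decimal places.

lx·mx by age: 0, 0, 1.21, 1.938, 1.482, 1.38, 0.658, 0.253, 0.2
R0 = Σ lx·mx = 7.121 → 7.12

7.12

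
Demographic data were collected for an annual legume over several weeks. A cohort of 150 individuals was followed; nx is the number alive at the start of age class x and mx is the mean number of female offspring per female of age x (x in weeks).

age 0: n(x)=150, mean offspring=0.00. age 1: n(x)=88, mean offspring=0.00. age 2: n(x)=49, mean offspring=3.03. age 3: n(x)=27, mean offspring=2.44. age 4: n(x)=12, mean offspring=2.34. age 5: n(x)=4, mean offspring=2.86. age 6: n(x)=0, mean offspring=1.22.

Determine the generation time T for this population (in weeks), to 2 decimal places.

2.62

lx = nx/n0 = nx/150: 1, 0.58667…, 0.32667…, 0.18, 0.08, 0.02667…, 0
lx·mx: 0, 0, 0.9898…, 0.4392, 0.1872, 0.076267…, 0 → R0 = 1.692467…
x·lx·mx: 0, 0, 1.9796…, 1.3176, 0.7488, 0.381333…, 0 → Σ = 4.427333…
T = 4.427333… / 1.692467… = 2.615906… → 2.62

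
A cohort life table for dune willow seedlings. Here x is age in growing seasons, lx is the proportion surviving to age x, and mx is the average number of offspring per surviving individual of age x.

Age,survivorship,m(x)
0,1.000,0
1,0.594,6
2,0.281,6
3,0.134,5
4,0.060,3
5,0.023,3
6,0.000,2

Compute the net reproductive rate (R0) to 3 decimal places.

6.169

lx·mx by age: 0, 3.564, 1.686, 0.67, 0.18, 0.069, 0
R0 = Σ lx·mx = 6.169 → 6.169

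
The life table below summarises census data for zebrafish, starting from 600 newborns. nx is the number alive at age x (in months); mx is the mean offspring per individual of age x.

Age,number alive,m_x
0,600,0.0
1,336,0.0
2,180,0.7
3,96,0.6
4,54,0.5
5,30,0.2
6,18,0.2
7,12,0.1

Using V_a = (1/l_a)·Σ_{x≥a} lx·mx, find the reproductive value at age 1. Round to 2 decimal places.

lx = nx/n0 = nx/600: 1, 0.56, 0.3, 0.16, 0.09, 0.05, 0.03, 0.02
lx·mx for x ≥ 1: 0, 0.21, 0.096, 0.045, 0.01, 0.006, 0.002 → sum = 0.369
V_1 = 0.369 / l_1 = 0.369 / 0.56 = 0.658929… → 0.66

0.66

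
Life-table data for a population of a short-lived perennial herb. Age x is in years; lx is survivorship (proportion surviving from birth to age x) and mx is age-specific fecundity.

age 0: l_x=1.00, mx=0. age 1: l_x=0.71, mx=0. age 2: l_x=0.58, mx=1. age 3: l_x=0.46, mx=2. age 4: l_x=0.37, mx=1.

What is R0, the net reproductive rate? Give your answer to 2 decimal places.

1.87

lx·mx by age: 0, 0, 0.58, 0.92, 0.37
R0 = Σ lx·mx = 1.87 → 1.87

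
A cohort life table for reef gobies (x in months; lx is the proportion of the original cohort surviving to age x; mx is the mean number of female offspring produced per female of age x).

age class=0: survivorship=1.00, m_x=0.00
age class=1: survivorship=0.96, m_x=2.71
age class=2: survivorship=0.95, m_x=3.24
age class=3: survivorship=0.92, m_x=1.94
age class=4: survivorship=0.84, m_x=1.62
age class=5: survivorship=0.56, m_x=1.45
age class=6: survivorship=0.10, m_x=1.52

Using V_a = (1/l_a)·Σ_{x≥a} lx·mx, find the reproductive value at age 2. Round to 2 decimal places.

lx·mx for x ≥ 2: 3.078, 1.7848, 1.3608, 0.812, 0.152 → sum = 7.1876
V_2 = 7.1876 / l_2 = 7.1876 / 0.95 = 7.565895… → 7.57

7.57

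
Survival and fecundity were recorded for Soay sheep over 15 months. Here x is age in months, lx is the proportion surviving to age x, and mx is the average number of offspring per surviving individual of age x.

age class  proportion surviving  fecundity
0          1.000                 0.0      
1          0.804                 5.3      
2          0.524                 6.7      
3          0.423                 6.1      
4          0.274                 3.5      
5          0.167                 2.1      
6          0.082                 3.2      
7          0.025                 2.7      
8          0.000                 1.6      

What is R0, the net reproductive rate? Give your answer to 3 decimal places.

11.992

lx·mx by age: 0, 4.2612, 3.5108, 2.5803, 0.959, 0.3507, 0.2624, 0.0675, 0
R0 = Σ lx·mx = 11.9919 → 11.992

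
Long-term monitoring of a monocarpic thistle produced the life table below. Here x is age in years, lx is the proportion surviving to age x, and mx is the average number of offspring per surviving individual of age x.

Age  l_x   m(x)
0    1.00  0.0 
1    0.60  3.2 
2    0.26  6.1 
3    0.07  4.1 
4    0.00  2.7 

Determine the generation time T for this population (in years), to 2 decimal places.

1.57

lx·mx: 0, 1.92, 1.586, 0.287, 0 → R0 = 3.793
x·lx·mx: 0, 1.92, 3.172, 0.861, 0 → Σ = 5.953
T = 5.953 / 3.793 = 1.56947… → 1.57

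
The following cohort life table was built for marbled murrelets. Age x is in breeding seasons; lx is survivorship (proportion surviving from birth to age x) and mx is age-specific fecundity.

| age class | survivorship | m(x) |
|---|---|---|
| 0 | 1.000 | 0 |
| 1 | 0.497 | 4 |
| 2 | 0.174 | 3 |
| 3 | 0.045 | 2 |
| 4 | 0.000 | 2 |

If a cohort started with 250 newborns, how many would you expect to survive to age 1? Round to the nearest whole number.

124

Expected survivors = N0 · l_1 = 250 × 0.497 = 124.25 → 124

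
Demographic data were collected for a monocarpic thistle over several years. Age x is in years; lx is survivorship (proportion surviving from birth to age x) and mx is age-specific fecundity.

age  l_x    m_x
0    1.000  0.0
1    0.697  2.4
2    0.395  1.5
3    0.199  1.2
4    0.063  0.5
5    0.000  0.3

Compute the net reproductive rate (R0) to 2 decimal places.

2.54

lx·mx by age: 0, 1.6728, 0.5925, 0.2388, 0.0315, 0
R0 = Σ lx·mx = 2.5356 → 2.54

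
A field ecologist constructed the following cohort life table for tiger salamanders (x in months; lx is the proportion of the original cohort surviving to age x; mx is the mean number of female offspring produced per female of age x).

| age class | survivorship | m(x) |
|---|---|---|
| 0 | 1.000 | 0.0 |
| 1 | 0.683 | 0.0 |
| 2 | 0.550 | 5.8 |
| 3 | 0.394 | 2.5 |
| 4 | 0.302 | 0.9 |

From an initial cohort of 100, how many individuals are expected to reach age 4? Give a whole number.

30

Expected survivors = N0 · l_4 = 100 × 0.302 = 30.2 → 30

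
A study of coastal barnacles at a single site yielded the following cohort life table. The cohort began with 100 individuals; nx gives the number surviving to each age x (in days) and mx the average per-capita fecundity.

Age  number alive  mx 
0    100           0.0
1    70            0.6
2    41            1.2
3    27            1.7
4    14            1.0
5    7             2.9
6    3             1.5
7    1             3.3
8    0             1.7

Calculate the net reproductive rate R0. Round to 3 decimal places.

lx = nx/n0 = nx/100: 1, 0.7, 0.41, 0.27, 0.14, 0.07, 0.03, 0.01, 0
lx·mx by age: 0, 0.42, 0.492, 0.459, 0.14, 0.203, 0.045, 0.033, 0
R0 = Σ lx·mx = 1.792 → 1.792

1.792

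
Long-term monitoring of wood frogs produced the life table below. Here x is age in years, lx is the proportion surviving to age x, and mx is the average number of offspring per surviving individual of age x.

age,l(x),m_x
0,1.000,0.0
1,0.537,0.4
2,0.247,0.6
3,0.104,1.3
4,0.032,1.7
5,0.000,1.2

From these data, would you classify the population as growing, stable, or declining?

R0 = Σ lx·mx = 0 + 0.2148 + 0.1482 + 0.1352 + 0.0544 + 0 = 0.5526
R0 < 1, so the population is declining.

declining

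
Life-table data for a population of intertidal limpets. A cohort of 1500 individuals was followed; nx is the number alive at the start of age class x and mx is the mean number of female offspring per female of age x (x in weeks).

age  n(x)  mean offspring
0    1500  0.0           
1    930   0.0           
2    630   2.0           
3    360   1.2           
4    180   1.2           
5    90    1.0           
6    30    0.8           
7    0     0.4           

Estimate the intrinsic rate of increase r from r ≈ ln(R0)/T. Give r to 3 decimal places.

0.114

lx = nx/n0 = nx/1500: 1, 0.62, 0.42, 0.24, 0.12, 0.06, 0.02, 0
R0 = Σ lx·mx = 0 + 0 + 0.84 + 0.288 + 0.144 + 0.06 + 0.016 + 0 = 1.348
Σ x·lx·mx = 3.516; T = 3.516/1.348 = 2.60831…
r ≈ ln(R0)/T = ln(1.348)/2.60831… = 0.11449… → 0.114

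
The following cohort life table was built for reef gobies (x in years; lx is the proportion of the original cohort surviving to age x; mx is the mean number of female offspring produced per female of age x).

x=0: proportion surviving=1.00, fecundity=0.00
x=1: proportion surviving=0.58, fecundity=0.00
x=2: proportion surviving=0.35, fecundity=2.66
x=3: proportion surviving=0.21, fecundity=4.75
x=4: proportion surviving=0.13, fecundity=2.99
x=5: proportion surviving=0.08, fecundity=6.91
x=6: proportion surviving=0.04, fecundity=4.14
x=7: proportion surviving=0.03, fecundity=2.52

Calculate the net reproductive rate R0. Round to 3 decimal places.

lx·mx by age: 0, 0, 0.931, 0.9975, 0.3887, 0.5528, 0.1656, 0.0756
R0 = Σ lx·mx = 3.1112 → 3.111

3.111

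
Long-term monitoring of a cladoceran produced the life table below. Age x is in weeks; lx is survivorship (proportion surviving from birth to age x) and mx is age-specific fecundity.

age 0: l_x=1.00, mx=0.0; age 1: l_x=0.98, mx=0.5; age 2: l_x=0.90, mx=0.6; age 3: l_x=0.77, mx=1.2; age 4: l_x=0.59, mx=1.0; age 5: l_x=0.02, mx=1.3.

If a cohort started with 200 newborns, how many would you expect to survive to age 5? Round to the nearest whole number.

Expected survivors = N0 · l_5 = 200 × 0.02 = 4 → 4

4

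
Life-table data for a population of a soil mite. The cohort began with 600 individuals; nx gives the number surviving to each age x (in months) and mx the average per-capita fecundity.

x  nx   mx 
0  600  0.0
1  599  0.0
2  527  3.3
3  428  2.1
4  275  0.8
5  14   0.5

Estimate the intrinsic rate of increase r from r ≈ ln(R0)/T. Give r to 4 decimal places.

0.6318

lx = nx/n0 = nx/600: 1, 0.99833…, 0.87833…, 0.71333…, 0.45833…, 0.02333…
R0 = Σ lx·mx = 0 + 0 + 2.8985… + 1.498… + 0.36667… + 0.01167… = 4.774833…
Σ x·lx·mx = 11.816…; T = 11.816…/4.774833… = 2.47464…
r ≈ ln(R0)/T = ln(4.774833…)/2.47464… = 0.631752… → 0.6318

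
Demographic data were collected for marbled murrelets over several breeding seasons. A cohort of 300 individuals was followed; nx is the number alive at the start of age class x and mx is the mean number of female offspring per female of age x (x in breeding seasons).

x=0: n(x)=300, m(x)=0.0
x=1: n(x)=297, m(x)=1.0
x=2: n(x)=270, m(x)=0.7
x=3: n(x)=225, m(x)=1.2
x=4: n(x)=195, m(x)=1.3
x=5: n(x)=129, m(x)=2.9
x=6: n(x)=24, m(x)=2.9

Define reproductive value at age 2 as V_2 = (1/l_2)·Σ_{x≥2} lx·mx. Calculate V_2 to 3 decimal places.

lx = nx/n0 = nx/300: 1, 0.99, 0.9, 0.75, 0.65, 0.43, 0.08
lx·mx for x ≥ 2: 0.63, 0.9, 0.845, 1.247, 0.232 → sum = 3.854
V_2 = 3.854 / l_2 = 3.854 / 0.9 = 4.282222… → 4.282

4.282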